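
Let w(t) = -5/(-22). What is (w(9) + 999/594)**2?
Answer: 441/121 ≈ 3.6446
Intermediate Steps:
w(t) = 5/22 (w(t) = -5*(-1/22) = 5/22)
(w(9) + 999/594)**2 = (5/22 + 999/594)**2 = (5/22 + 999*(1/594))**2 = (5/22 + 37/22)**2 = (21/11)**2 = 441/121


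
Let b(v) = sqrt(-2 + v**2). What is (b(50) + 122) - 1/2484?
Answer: 303047/2484 + sqrt(2498) ≈ 171.98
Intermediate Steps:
(b(50) + 122) - 1/2484 = (sqrt(-2 + 50**2) + 122) - 1/2484 = (sqrt(-2 + 2500) + 122) - 1*1/2484 = (sqrt(2498) + 122) - 1/2484 = (122 + sqrt(2498)) - 1/2484 = 303047/2484 + sqrt(2498)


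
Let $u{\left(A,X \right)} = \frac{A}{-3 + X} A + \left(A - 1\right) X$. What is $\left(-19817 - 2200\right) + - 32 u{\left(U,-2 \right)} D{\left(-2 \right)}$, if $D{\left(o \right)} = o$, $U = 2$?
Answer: $- \frac{110981}{5} \approx -22196.0$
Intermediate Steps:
$u{\left(A,X \right)} = X \left(-1 + A\right) + \frac{A^{2}}{-3 + X}$ ($u{\left(A,X \right)} = \frac{A}{-3 + X} A + \left(A - 1\right) X = \frac{A^{2}}{-3 + X} + \left(-1 + A\right) X = \frac{A^{2}}{-3 + X} + X \left(-1 + A\right) = X \left(-1 + A\right) + \frac{A^{2}}{-3 + X}$)
$\left(-19817 - 2200\right) + - 32 u{\left(U,-2 \right)} D{\left(-2 \right)} = \left(-19817 - 2200\right) + - 32 \frac{2^{2} - \left(-2\right)^{2} + 3 \left(-2\right) + 2 \left(-2\right)^{2} - 6 \left(-2\right)}{-3 - 2} \left(-2\right) = -22017 + - 32 \frac{4 - 4 - 6 + 2 \cdot 4 + 12}{-5} \left(-2\right) = -22017 + - 32 \left(- \frac{4 - 4 - 6 + 8 + 12}{5}\right) \left(-2\right) = -22017 + - 32 \left(\left(- \frac{1}{5}\right) 14\right) \left(-2\right) = -22017 + \left(-32\right) \left(- \frac{14}{5}\right) \left(-2\right) = -22017 + \frac{448}{5} \left(-2\right) = -22017 - \frac{896}{5} = - \frac{110981}{5}$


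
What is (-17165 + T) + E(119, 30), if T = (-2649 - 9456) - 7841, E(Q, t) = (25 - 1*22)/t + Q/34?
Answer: -185537/5 ≈ -37107.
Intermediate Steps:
E(Q, t) = 3/t + Q/34 (E(Q, t) = (25 - 22)/t + Q*(1/34) = 3/t + Q/34)
T = -19946 (T = -12105 - 7841 = -19946)
(-17165 + T) + E(119, 30) = (-17165 - 19946) + (3/30 + (1/34)*119) = -37111 + (3*(1/30) + 7/2) = -37111 + (⅒ + 7/2) = -37111 + 18/5 = -185537/5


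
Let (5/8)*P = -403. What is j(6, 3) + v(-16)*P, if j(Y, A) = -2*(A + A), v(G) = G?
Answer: 51524/5 ≈ 10305.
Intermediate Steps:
P = -3224/5 (P = (8/5)*(-403) = -3224/5 ≈ -644.80)
j(Y, A) = -4*A
j(6, 3) + v(-16)*P = -4*3 - 16*(-3224/5) = -12 + 51584/5 = 51524/5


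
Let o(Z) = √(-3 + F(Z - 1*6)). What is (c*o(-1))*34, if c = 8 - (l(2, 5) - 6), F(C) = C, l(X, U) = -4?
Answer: 612*I*√10 ≈ 1935.3*I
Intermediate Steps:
o(Z) = √(-9 + Z) (o(Z) = √(-3 + (Z - 1*6)) = √(-3 + (Z - 6)) = √(-3 + (-6 + Z)) = √(-9 + Z))
c = 18 (c = 8 - (-4 - 6) = 8 - 1*(-10) = 8 + 10 = 18)
(c*o(-1))*34 = (18*√(-9 - 1))*34 = (18*√(-10))*34 = (18*(I*√10))*34 = (18*I*√10)*34 = 612*I*√10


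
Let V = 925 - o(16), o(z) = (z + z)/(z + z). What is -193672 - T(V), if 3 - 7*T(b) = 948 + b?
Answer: -193405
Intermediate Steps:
o(z) = 1 (o(z) = (2*z)/((2*z)) = (2*z)*(1/(2*z)) = 1)
V = 924 (V = 925 - 1*1 = 925 - 1 = 924)
T(b) = -135 - b/7 (T(b) = 3/7 - (948 + b)/7 = 3/7 + (-948/7 - b/7) = -135 - b/7)
-193672 - T(V) = -193672 - (-135 - ⅐*924) = -193672 - (-135 - 132) = -193672 - 1*(-267) = -193672 + 267 = -193405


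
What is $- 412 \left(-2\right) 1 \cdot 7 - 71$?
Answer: $5697$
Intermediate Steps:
$- 412 \left(-2\right) 1 \cdot 7 - 71 = - 412 \left(\left(-2\right) 7\right) - 71 = \left(-412\right) \left(-14\right) - 71 = 5768 - 71 = 5697$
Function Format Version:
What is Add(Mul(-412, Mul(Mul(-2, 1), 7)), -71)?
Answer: 5697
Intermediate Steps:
Add(Mul(-412, Mul(Mul(-2, 1), 7)), -71) = Add(Mul(-412, Mul(-2, 7)), -71) = Add(Mul(-412, -14), -71) = Add(5768, -71) = 5697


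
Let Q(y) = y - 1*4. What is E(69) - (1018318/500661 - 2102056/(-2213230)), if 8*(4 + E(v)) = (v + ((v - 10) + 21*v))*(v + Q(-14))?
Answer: 6361248348245543/633187397160 ≈ 10046.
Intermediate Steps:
Q(y) = -4 + y (Q(y) = y - 4 = -4 + y)
E(v) = -4 + (-18 + v)*(-10 + 23*v)/8 (E(v) = -4 + ((v + ((v - 10) + 21*v))*(v + (-4 - 14)))/8 = -4 + ((v + ((-10 + v) + 21*v))*(v - 18))/8 = -4 + ((v + (-10 + 22*v))*(-18 + v))/8 = -4 + ((-10 + 23*v)*(-18 + v))/8 = -4 + ((-18 + v)*(-10 + 23*v))/8 = -4 + (-18 + v)*(-10 + 23*v)/8)
E(69) - (1018318/500661 - 2102056/(-2213230)) = (37/2 - 53*69 + (23/8)*69²) - (1018318/500661 - 2102056/(-2213230)) = (37/2 - 3657 + (23/8)*4761) - (1018318*(1/500661) - 2102056*(-1/2213230)) = (37/2 - 3657 + 109503/8) - (145474/71523 + 1051028/1106615) = 80395/8 - 1*236156386154/79148424645 = 80395/8 - 236156386154/79148424645 = 6361248348245543/633187397160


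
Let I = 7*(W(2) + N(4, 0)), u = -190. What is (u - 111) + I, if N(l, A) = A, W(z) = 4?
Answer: -273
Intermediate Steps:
I = 28 (I = 7*(4 + 0) = 7*4 = 28)
(u - 111) + I = (-190 - 111) + 28 = -301 + 28 = -273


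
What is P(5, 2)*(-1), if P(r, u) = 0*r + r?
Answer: -5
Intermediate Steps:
P(r, u) = r (P(r, u) = 0 + r = r)
P(5, 2)*(-1) = 5*(-1) = -5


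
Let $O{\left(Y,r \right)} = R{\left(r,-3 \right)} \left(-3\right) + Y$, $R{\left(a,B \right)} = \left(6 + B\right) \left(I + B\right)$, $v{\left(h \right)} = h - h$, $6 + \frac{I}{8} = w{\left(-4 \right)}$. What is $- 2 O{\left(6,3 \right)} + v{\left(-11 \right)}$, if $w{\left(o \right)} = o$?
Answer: $-1506$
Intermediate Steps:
$I = -80$ ($I = -48 + 8 \left(-4\right) = -48 - 32 = -80$)
$v{\left(h \right)} = 0$
$R{\left(a,B \right)} = \left(-80 + B\right) \left(6 + B\right)$ ($R{\left(a,B \right)} = \left(6 + B\right) \left(-80 + B\right) = \left(-80 + B\right) \left(6 + B\right)$)
$O{\left(Y,r \right)} = 747 + Y$ ($O{\left(Y,r \right)} = \left(-480 + \left(-3\right)^{2} - -222\right) \left(-3\right) + Y = \left(-480 + 9 + 222\right) \left(-3\right) + Y = \left(-249\right) \left(-3\right) + Y = 747 + Y$)
$- 2 O{\left(6,3 \right)} + v{\left(-11 \right)} = - 2 \left(747 + 6\right) + 0 = \left(-2\right) 753 + 0 = -1506 + 0 = -1506$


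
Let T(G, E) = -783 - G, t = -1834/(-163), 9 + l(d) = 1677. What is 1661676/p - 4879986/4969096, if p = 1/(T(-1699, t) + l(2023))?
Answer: 10668079611405639/2484548 ≈ 4.2938e+9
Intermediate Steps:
l(d) = 1668 (l(d) = -9 + 1677 = 1668)
t = 1834/163 (t = -1834*(-1/163) = 1834/163 ≈ 11.252)
p = 1/2584 (p = 1/((-783 - 1*(-1699)) + 1668) = 1/((-783 + 1699) + 1668) = 1/(916 + 1668) = 1/2584 ≈ 0.00038700)
1661676/p - 4879986/4969096 = 1661676/(1/2584) - 4879986/4969096 = 1661676*2584 - 4879986*1/4969096 = 4293770784 - 2439993/2484548 = 10668079611405639/2484548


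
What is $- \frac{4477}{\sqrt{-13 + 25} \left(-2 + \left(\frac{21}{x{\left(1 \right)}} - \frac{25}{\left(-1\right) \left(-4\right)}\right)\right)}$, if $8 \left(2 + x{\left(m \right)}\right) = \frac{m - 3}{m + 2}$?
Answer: $\frac{223850 \sqrt{3}}{5499} \approx 70.507$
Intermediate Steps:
$x{\left(m \right)} = -2 + \frac{-3 + m}{8 \left(2 + m\right)}$ ($x{\left(m \right)} = -2 + \frac{\left(m - 3\right) \frac{1}{m + 2}}{8} = -2 + \frac{\left(-3 + m\right) \frac{1}{2 + m}}{8} = -2 + \frac{\frac{1}{2 + m} \left(-3 + m\right)}{8} = -2 + \frac{-3 + m}{8 \left(2 + m\right)}$)
$- \frac{4477}{\sqrt{-13 + 25} \left(-2 + \left(\frac{21}{x{\left(1 \right)}} - \frac{25}{\left(-1\right) \left(-4\right)}\right)\right)} = - \frac{4477}{\sqrt{-13 + 25} \left(-2 + \left(\frac{21}{\frac{5}{8} \frac{1}{2 + 1} \left(-7 - 3\right)} - \frac{25}{\left(-1\right) \left(-4\right)}\right)\right)} = - \frac{4477}{\sqrt{12} \left(-2 + \left(\frac{21}{\frac{5}{8} \cdot \frac{1}{3} \left(-7 - 3\right)} - \frac{25}{4}\right)\right)} = - \frac{4477}{2 \sqrt{3} \left(-2 + \left(\frac{21}{\frac{5}{8} \cdot \frac{1}{3} \left(-10\right)} - \frac{25}{4}\right)\right)} = - \frac{4477}{2 \sqrt{3} \left(-2 + \left(\frac{21}{- \frac{25}{12}} - \frac{25}{4}\right)\right)} = - \frac{4477}{2 \sqrt{3} \left(-2 + \left(21 \left(- \frac{12}{25}\right) - \frac{25}{4}\right)\right)} = - \frac{4477}{2 \sqrt{3} \left(-2 - \frac{1633}{100}\right)} = - \frac{4477}{2 \sqrt{3} \left(- \frac{1833}{100}\right)} = - \frac{4477}{\left(- \frac{1833}{50}\right) \sqrt{3}} = - 4477 \left(- \frac{50 \sqrt{3}}{5499}\right) = \frac{223850 \sqrt{3}}{5499}$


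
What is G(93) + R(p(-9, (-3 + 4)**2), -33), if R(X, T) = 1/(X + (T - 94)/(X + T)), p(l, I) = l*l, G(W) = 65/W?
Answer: 248929/349773 ≈ 0.71169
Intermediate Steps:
p(l, I) = l**2
R(X, T) = 1/(X + (-94 + T)/(T + X))
G(93) + R(p(-9, (-3 + 4)**2), -33) = 65/93 + (-33 + (-9)**2)/(-94 - 33 + ((-9)**2)**2 - 33*(-9)**2) = 65*(1/93) + (-33 + 81)/(-94 - 33 + 81**2 - 33*81) = 65/93 + 48/(-94 - 33 + 6561 - 2673) = 65/93 + 48/3761 = 248929/349773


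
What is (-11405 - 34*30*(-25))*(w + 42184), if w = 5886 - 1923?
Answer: 650441965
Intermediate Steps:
w = 3963
(-11405 - 34*30*(-25))*(w + 42184) = (-11405 - 34*30*(-25))*(3963 + 42184) = (-11405 - 1020*(-25))*46147 = (-11405 + 25500)*46147 = 14095*46147 = 650441965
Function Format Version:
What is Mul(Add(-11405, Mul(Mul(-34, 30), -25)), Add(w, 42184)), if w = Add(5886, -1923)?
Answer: 650441965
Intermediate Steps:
w = 3963
Mul(Add(-11405, Mul(Mul(-34, 30), -25)), Add(w, 42184)) = Mul(Add(-11405, Mul(Mul(-34, 30), -25)), Add(3963, 42184)) = Mul(Add(-11405, Mul(-1020, -25)), 46147) = Mul(Add(-11405, 25500), 46147) = Mul(14095, 46147) = 650441965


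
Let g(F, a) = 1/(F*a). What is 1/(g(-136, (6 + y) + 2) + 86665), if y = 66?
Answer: 10064/872196559 ≈ 1.1539e-5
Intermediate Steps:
g(F, a) = 1/(F*a)
1/(g(-136, (6 + y) + 2) + 86665) = 1/(1/((-136)*((6 + 66) + 2)) + 86665) = 1/(-1/(136*(72 + 2)) + 86665) = 1/(-1/136/74 + 86665) = 1/(-1/136*1/74 + 86665) = 1/(-1/10064 + 86665) = 1/(872196559/10064) = 10064/872196559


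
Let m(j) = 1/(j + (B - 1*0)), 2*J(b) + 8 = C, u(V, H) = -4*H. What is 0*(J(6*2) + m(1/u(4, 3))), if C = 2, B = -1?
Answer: 0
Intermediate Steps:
J(b) = -3 (J(b) = -4 + (1/2)*2 = -4 + 1 = -3)
m(j) = 1/(-1 + j) (m(j) = 1/(j + (-1 - 1*0)) = 1/(j + (-1 + 0)) = 1/(j - 1) = 1/(-1 + j))
0*(J(6*2) + m(1/u(4, 3))) = 0*(-3 + 1/(-1 + 1/(-4*3))) = 0*(-3 + 1/(-1 + 1/(-12))) = 0*(-3 + 1/(-1 - 1/12)) = 0*(-3 + 1/(-13/12)) = 0*(-3 - 12/13) = 0*(-51/13) = 0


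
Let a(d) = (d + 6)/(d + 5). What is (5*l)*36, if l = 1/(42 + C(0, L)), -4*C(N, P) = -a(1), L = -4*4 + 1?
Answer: 864/203 ≈ 4.2562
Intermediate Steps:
L = -15 (L = -16 + 1 = -15)
a(d) = (6 + d)/(5 + d)
C(N, P) = 7/24 (C(N, P) = -(-1)*(6 + 1)/(5 + 1)/4 = -(-1)*7/6/4 = -(-1)*(1/6)*7/4 = -(-1)*7/(4*6) = -1/4*(-7/6) = 7/24)
l = 24/1015 (l = 1/(42 + 7/24) = 1/(1015/24) = 24/1015 ≈ 0.023645)
(5*l)*36 = (5*(24/1015))*36 = (24/203)*36 = 864/203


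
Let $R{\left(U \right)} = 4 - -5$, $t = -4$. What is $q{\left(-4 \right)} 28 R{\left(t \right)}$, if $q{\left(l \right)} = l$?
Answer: $-1008$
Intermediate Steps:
$R{\left(U \right)} = 9$ ($R{\left(U \right)} = 4 + 5 = 9$)
$q{\left(-4 \right)} 28 R{\left(t \right)} = \left(-4\right) 28 \cdot 9 = \left(-112\right) 9 = -1008$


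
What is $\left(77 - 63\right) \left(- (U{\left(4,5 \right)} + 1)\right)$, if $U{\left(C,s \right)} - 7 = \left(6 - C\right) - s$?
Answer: $-70$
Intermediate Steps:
$U{\left(C,s \right)} = 13 - C - s$ ($U{\left(C,s \right)} = 7 - \left(-6 + C + s\right) = 13 - C - s$)
$\left(77 - 63\right) \left(- (U{\left(4,5 \right)} + 1)\right) = \left(77 - 63\right) \left(- (\left(13 - 4 - 5\right) + 1)\right) = 14 \left(- (\left(13 - 4 - 5\right) + 1)\right) = 14 \left(- (4 + 1)\right) = 14 \left(\left(-1\right) 5\right) = 14 \left(-5\right) = -70$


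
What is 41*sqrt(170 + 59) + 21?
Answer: 21 + 41*sqrt(229) ≈ 641.44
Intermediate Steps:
41*sqrt(170 + 59) + 21 = 41*sqrt(229) + 21 = 21 + 41*sqrt(229)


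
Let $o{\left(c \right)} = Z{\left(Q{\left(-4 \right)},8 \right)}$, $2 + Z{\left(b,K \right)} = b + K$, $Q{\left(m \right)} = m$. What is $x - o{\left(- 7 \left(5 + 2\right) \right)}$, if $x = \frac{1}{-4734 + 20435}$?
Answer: $- \frac{31401}{15701} \approx -1.9999$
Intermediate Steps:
$Z{\left(b,K \right)} = -2 + K + b$ ($Z{\left(b,K \right)} = -2 + \left(b + K\right) = -2 + \left(K + b\right) = -2 + K + b$)
$o{\left(c \right)} = 2$ ($o{\left(c \right)} = -2 + 8 - 4 = 2$)
$x = \frac{1}{15701} \approx 6.369 \cdot 10^{-5}$
$x - o{\left(- 7 \left(5 + 2\right) \right)} = \frac{1}{15701} - 2 = - \frac{31401}{15701}$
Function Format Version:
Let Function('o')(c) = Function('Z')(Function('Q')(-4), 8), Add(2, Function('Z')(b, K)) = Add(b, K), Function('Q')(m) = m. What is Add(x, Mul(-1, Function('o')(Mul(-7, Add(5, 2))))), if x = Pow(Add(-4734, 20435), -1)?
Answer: Rational(-31401, 15701) ≈ -1.9999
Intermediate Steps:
Function('Z')(b, K) = Add(-2, K, b) (Function('Z')(b, K) = Add(-2, Add(b, K)) = Add(-2, Add(K, b)) = Add(-2, K, b))
Function('o')(c) = 2 (Function('o')(c) = Add(-2, 8, -4) = 2)
x = Rational(1, 15701) (x = Pow(15701, -1) = Rational(1, 15701) ≈ 6.3690e-5)
Add(x, Mul(-1, Function('o')(Mul(-7, Add(5, 2))))) = Add(Rational(1, 15701), Mul(-1, 2)) = Add(Rational(1, 15701), -2) = Rational(-31401, 15701)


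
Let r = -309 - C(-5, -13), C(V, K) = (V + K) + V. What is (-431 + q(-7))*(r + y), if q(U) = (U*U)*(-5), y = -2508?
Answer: 1888744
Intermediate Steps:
q(U) = -5*U² (q(U) = U²*(-5) = -5*U²)
C(V, K) = K + 2*V (C(V, K) = (K + V) + V = K + 2*V)
r = -286 (r = -309 - (-13 + 2*(-5)) = -309 - (-13 - 10) = -309 - 1*(-23) = -309 + 23 = -286)
(-431 + q(-7))*(r + y) = (-431 - 5*(-7)²)*(-286 - 2508) = (-431 - 5*49)*(-2794) = (-431 - 245)*(-2794) = -676*(-2794) = 1888744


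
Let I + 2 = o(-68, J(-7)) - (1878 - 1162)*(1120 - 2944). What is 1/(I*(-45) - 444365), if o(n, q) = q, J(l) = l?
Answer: -1/59213240 ≈ -1.6888e-8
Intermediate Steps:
I = 1305975 (I = -2 + (-7 - (1878 - 1162)*(1120 - 2944)) = -2 + (-7 - 716*(-1824)) = -2 + (-7 - 1*(-1305984)) = -2 + (-7 + 1305984) = -2 + 1305977 = 1305975)
1/(I*(-45) - 444365) = 1/(1305975*(-45) - 444365) = 1/(-58768875 - 444365) = 1/(-59213240) = -1/59213240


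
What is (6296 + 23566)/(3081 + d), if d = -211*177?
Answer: -4977/5711 ≈ -0.87148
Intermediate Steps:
d = -37347
(6296 + 23566)/(3081 + d) = (6296 + 23566)/(3081 - 37347) = 29862/(-34266) = 29862*(-1/34266) = -4977/5711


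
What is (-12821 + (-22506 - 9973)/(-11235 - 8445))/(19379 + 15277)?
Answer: -252284801/682030080 ≈ -0.36990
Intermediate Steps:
(-12821 + (-22506 - 9973)/(-11235 - 8445))/(19379 + 15277) = (-12821 - 32479/(-19680))/34656 = (-12821 - 32479*(-1/19680))*(1/34656) = (-12821 + 32479/19680)*(1/34656) = -252284801/19680*1/34656 = -252284801/682030080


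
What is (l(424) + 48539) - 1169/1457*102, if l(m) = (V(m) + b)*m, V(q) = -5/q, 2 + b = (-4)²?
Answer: 79243552/1457 ≈ 54388.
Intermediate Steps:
b = 14 (b = -2 + (-4)² = -2 + 16 = 14)
l(m) = m*(14 - 5/m) (l(m) = (-5/m + 14)*m = (14 - 5/m)*m = m*(14 - 5/m))
(l(424) + 48539) - 1169/1457*102 = ((-5 + 14*424) + 48539) - 1169/1457*102 = ((-5 + 5936) + 48539) - 1169*1/1457*102 = (5931 + 48539) - 1169/1457*102 = 54470 - 119238/1457 = 79243552/1457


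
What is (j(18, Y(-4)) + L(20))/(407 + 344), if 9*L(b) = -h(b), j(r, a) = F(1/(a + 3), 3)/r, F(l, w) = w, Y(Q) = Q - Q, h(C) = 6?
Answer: -1/1502 ≈ -0.00066578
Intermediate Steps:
Y(Q) = 0
j(r, a) = 3/r
L(b) = -2/3 (L(b) = (-1*6)/9 = (1/9)*(-6) = -2/3)
(j(18, Y(-4)) + L(20))/(407 + 344) = (3/18 - 2/3)/(407 + 344) = (3*(1/18) - 2/3)/751 = (1/6 - 2/3)*(1/751) = -1/2*1/751 = -1/1502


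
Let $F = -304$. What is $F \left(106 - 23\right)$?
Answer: $-25232$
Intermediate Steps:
$F \left(106 - 23\right) = - 304 \left(106 - 23\right) = \left(-304\right) 83 = -25232$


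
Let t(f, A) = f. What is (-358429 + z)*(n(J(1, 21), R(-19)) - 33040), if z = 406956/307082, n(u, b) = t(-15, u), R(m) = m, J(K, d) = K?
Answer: 1819127173061605/153541 ≈ 1.1848e+10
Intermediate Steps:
n(u, b) = -15
z = 203478/153541 (z = 406956*(1/307082) = 203478/153541 ≈ 1.3252)
(-358429 + z)*(n(J(1, 21), R(-19)) - 33040) = (-358429 + 203478/153541)*(-15 - 33040) = -55033343611/153541*(-33055) = 1819127173061605/153541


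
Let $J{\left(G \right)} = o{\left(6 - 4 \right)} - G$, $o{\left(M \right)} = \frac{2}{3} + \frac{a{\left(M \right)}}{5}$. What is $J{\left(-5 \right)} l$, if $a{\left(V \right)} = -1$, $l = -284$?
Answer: $- \frac{23288}{15} \approx -1552.5$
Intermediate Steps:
$o{\left(M \right)} = \frac{7}{15}$ ($o{\left(M \right)} = \frac{2}{3} - \frac{1}{5} = \frac{7}{15}$)
$J{\left(G \right)} = \frac{7}{15} - G$
$J{\left(-5 \right)} l = \left(\frac{7}{15} - -5\right) \left(-284\right) = \left(\frac{7}{15} + 5\right) \left(-284\right) = \frac{82}{15} \left(-284\right) = - \frac{23288}{15}$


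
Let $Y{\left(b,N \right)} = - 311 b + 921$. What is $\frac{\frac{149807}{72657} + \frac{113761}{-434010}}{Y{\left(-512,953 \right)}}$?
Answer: $\frac{822495697}{73191927717090} \approx 1.1238 \cdot 10^{-5}$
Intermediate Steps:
$Y{\left(b,N \right)} = 921 - 311 b$
$\frac{\frac{149807}{72657} + \frac{113761}{-434010}}{Y{\left(-512,953 \right)}} = \frac{\frac{149807}{72657} + \frac{113761}{-434010}}{921 - -159232} = \frac{149807 \cdot \frac{1}{72657} + 113761 \left(- \frac{1}{434010}\right)}{921 + 159232} = \frac{\frac{149807}{72657} - \frac{113761}{434010}}{160153} = \frac{822495697}{457012530} \cdot \frac{1}{160153} = \frac{822495697}{73191927717090}$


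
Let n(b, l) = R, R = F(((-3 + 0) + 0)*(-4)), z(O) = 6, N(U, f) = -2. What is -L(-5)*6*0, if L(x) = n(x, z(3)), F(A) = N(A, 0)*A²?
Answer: 0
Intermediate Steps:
F(A) = -2*A²
R = -288 (R = -2*16*((-3 + 0) + 0)² = -2*16*(-3 + 0)² = -2*(-3*(-4))² = -2*12² = -2*144 = -288)
n(b, l) = -288
L(x) = -288
-L(-5)*6*0 = -(-288*6)*0 = -(-1728)*0 = -1*0 = 0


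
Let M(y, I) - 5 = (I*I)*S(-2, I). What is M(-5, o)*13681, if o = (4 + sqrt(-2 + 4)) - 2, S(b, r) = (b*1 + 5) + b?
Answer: 150491 + 54724*sqrt(2) ≈ 2.2788e+5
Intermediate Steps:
S(b, r) = 5 + 2*b (S(b, r) = (b + 5) + b = (5 + b) + b = 5 + 2*b)
o = 2 + sqrt(2) (o = (4 + sqrt(2)) - 2 = 2 + sqrt(2) ≈ 3.4142)
M(y, I) = 5 + I**2 (M(y, I) = 5 + (I*I)*(5 + 2*(-2)) = 5 + I**2*(5 - 4) = 5 + I**2*1 = 5 + I**2)
M(-5, o)*13681 = (5 + (2 + sqrt(2))**2)*13681 = 68405 + 13681*(2 + sqrt(2))**2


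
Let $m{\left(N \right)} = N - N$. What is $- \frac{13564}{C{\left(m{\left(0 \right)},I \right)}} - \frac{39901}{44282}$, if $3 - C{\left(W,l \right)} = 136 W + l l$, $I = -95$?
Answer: $\frac{120327113}{199756102} \approx 0.60237$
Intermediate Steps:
$m{\left(N \right)} = 0$
$C{\left(W,l \right)} = 3 - l^{2} - 136 W$ ($C{\left(W,l \right)} = 3 - \left(136 W + l l\right) = 3 - \left(136 W + l^{2}\right) = 3 - \left(l^{2} + 136 W\right) = 3 - l^{2} - 136 W$)
$- \frac{13564}{C{\left(m{\left(0 \right)},I \right)}} - \frac{39901}{44282} = - \frac{13564}{3 - \left(-95\right)^{2} - 0} - \frac{39901}{44282} = - \frac{13564}{3 - 9025 + 0} - \frac{39901}{44282} = - \frac{13564}{-9022} - \frac{39901}{44282} = \left(-13564\right) \left(- \frac{1}{9022}\right) - \frac{39901}{44282} = \frac{6782}{4511} - \frac{39901}{44282} = \frac{120327113}{199756102}$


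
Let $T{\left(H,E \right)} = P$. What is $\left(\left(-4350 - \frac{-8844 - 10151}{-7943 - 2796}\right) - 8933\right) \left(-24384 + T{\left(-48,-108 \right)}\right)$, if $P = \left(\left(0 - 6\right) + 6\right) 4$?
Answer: $\frac{3478746578688}{10739} \approx 3.2394 \cdot 10^{8}$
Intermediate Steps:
$P = 0$ ($P = \left(\left(0 - 6\right) + 6\right) 4 = \left(-6 + 6\right) 4 = 0 \cdot 4 = 0$)
$T{\left(H,E \right)} = 0$
$\left(\left(-4350 - \frac{-8844 - 10151}{-7943 - 2796}\right) - 8933\right) \left(-24384 + T{\left(-48,-108 \right)}\right) = \left(\left(-4350 - \frac{-8844 - 10151}{-7943 - 2796}\right) - 8933\right) \left(-24384 + 0\right) = \left(\left(-4350 - - \frac{18995}{-10739}\right) - 8933\right) \left(-24384\right) = \left(\left(-4350 - \left(-18995\right) \left(- \frac{1}{10739}\right)\right) - 8933\right) \left(-24384\right) = \left(\left(-4350 - \frac{18995}{10739}\right) - 8933\right) \left(-24384\right) = \left(- \frac{46733645}{10739} - 8933\right) \left(-24384\right) = \left(- \frac{142665132}{10739}\right) \left(-24384\right) = \frac{3478746578688}{10739}$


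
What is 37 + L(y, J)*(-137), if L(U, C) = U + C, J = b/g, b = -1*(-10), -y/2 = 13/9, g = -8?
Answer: 21745/36 ≈ 604.03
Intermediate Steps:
y = -26/9 ≈ -2.8889
b = 10
J = -5/4 (J = 10/(-8) = 10*(-1/8) = -5/4 ≈ -1.2500)
L(U, C) = C + U
37 + L(y, J)*(-137) = 37 + (-5/4 - 26/9)*(-137) = 37 - 149/36*(-137) = 37 + 20413/36 = 21745/36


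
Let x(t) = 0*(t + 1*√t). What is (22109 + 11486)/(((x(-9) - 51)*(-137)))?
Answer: 33595/6987 ≈ 4.8082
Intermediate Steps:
x(t) = 0 (x(t) = 0*(t + √t) = 0)
(22109 + 11486)/(((x(-9) - 51)*(-137))) = (22109 + 11486)/(((0 - 51)*(-137))) = 33595/((-51*(-137))) = 33595/6987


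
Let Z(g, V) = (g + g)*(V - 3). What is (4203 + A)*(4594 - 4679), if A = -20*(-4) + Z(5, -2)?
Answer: -359805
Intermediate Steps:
Z(g, V) = 2*g*(-3 + V) (Z(g, V) = (2*g)*(-3 + V) = 2*g*(-3 + V))
A = 30 (A = -20*(-4) + 2*5*(-3 - 2) = 80 + 2*5*(-5) = 80 - 50 = 30)
(4203 + A)*(4594 - 4679) = (4203 + 30)*(4594 - 4679) = 4233*(-85) = -359805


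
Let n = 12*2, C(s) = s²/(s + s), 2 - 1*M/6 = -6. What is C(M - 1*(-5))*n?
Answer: 636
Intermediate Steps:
M = 48 (M = 12 - 6*(-6) = 12 + 36 = 48)
C(s) = s/2 (C(s) = s²/((2*s)) = (1/(2*s))*s² = s/2)
n = 24
C(M - 1*(-5))*n = ((48 - 1*(-5))/2)*24 = ((48 + 5)/2)*24 = ((½)*53)*24 = (53/2)*24 = 636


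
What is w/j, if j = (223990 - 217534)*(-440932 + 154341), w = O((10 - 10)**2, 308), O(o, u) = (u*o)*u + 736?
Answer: -92/231278937 ≈ -3.9779e-7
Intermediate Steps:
O(o, u) = 736 + o*u**2 (O(o, u) = (o*u)*u + 736 = o*u**2 + 736 = 736 + o*u**2)
w = 736 (w = 736 + (10 - 10)**2*308**2 = 736 + 0**2*94864 = 736 + 0*94864 = 736 + 0 = 736)
j = -1850231496 (j = 6456*(-286591) = -1850231496)
w/j = 736/(-1850231496) = 736*(-1/1850231496) = -92/231278937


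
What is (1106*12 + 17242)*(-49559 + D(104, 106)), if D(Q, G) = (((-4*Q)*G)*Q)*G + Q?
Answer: -14834800942126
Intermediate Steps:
D(Q, G) = Q - 4*G²*Q² (D(Q, G) = ((-4*G*Q)*Q)*G + Q = (-4*G*Q²)*G + Q = -4*G²*Q² + Q = Q - 4*G²*Q²)
(1106*12 + 17242)*(-49559 + D(104, 106)) = (1106*12 + 17242)*(-49559 + 104*(1 - 4*104*106²)) = (13272 + 17242)*(-49559 + 104*(1 - 4*104*11236)) = 30514*(-49559 + 104*(1 - 4674176)) = 30514*(-49559 + 104*(-4674175)) = 30514*(-49559 - 486114200) = 30514*(-486163759) = -14834800942126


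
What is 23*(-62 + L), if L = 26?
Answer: -828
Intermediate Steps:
23*(-62 + L) = 23*(-62 + 26) = 23*(-36) = -828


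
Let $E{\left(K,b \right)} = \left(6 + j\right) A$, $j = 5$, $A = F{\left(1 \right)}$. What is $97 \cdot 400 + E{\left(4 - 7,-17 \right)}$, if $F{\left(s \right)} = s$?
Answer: $38811$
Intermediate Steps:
$A = 1$
$E{\left(K,b \right)} = 11$ ($E{\left(K,b \right)} = \left(6 + 5\right) 1 = 11 \cdot 1 = 11$)
$97 \cdot 400 + E{\left(4 - 7,-17 \right)} = 97 \cdot 400 + 11 = 38800 + 11 = 38811$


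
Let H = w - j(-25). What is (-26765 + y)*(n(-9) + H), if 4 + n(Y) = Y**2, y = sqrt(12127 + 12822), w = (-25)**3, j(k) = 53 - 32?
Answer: 416704285 - 15569*sqrt(24949) ≈ 4.1424e+8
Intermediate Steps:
j(k) = 21
w = -15625
y = sqrt(24949) ≈ 157.95
H = -15646 (H = -15625 - 1*21 = -15625 - 21 = -15646)
n(Y) = -4 + Y**2
(-26765 + y)*(n(-9) + H) = (-26765 + sqrt(24949))*((-4 + (-9)**2) - 15646) = (-26765 + sqrt(24949))*((-4 + 81) - 15646) = (-26765 + sqrt(24949))*(77 - 15646) = (-26765 + sqrt(24949))*(-15569) = 416704285 - 15569*sqrt(24949)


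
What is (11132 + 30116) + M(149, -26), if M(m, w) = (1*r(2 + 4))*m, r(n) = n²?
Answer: 46612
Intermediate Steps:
M(m, w) = 36*m (M(m, w) = (1*(2 + 4)²)*m = (1*6²)*m = (1*36)*m = 36*m)
(11132 + 30116) + M(149, -26) = (11132 + 30116) + 36*149 = 41248 + 5364 = 46612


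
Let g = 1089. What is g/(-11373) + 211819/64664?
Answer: 779532797/245141224 ≈ 3.1799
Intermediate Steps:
g/(-11373) + 211819/64664 = 1089/(-11373) + 211819/64664 = 1089*(-1/11373) + 211819*(1/64664) = -363/3791 + 211819/64664 = 779532797/245141224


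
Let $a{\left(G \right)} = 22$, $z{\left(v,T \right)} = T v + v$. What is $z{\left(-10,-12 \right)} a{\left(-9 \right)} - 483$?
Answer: $1937$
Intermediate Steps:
$z{\left(v,T \right)} = v + T v$
$z{\left(-10,-12 \right)} a{\left(-9 \right)} - 483 = - 10 \left(1 - 12\right) 22 - 483 = \left(-10\right) \left(-11\right) 22 - 483 = 110 \cdot 22 - 483 = 2420 - 483 = 1937$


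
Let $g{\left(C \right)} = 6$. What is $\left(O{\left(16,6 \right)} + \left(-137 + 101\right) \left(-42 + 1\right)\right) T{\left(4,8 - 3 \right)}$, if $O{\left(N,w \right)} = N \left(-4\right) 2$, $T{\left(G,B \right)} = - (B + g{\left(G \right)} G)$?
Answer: $-39092$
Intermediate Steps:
$T{\left(G,B \right)} = - B - 6 G$ ($T{\left(G,B \right)} = - (B + 6 G) = - B - 6 G$)
$O{\left(N,w \right)} = - 8 N$ ($O{\left(N,w \right)} = - 4 N 2 = - 8 N$)
$\left(O{\left(16,6 \right)} + \left(-137 + 101\right) \left(-42 + 1\right)\right) T{\left(4,8 - 3 \right)} = \left(\left(-8\right) 16 + \left(-137 + 101\right) \left(-42 + 1\right)\right) \left(- (8 - 3) - 24\right) = \left(-128 - -1476\right) \left(\left(-1\right) 5 - 24\right) = \left(-128 + 1476\right) \left(-5 - 24\right) = 1348 \left(-29\right) = -39092$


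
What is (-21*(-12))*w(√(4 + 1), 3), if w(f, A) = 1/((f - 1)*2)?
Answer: 63/2 + 63*√5/2 ≈ 101.94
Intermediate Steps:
w(f, A) = 1/(-2 + 2*f) (w(f, A) = 1/((-1 + f)*2) = 1/(-2 + 2*f))
(-21*(-12))*w(√(4 + 1), 3) = (-21*(-12))*(1/(2*(-1 + √(4 + 1)))) = 252*(1/(2*(-1 + √5))) = 126/(-1 + √5)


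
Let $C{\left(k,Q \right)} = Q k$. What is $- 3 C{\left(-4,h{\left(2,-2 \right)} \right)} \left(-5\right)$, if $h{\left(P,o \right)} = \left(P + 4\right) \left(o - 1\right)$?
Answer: $1080$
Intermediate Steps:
$h{\left(P,o \right)} = \left(-1 + o\right) \left(4 + P\right)$ ($h{\left(P,o \right)} = \left(4 + P\right) \left(-1 + o\right) = \left(-1 + o\right) \left(4 + P\right)$)
$- 3 C{\left(-4,h{\left(2,-2 \right)} \right)} \left(-5\right) = - 3 \left(-4 - 2 + 4 \left(-2\right) + 2 \left(-2\right)\right) \left(-4\right) \left(-5\right) = - 3 \left(-4 - 2 - 8 - 4\right) \left(-4\right) \left(-5\right) = - 3 \left(\left(-18\right) \left(-4\right)\right) \left(-5\right) = \left(-3\right) 72 \left(-5\right) = \left(-216\right) \left(-5\right) = 1080$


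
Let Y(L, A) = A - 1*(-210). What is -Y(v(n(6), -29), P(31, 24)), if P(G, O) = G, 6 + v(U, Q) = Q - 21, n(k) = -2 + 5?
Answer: -241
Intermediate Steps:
n(k) = 3
v(U, Q) = -27 + Q (v(U, Q) = -6 + (Q - 21) = -6 + (-21 + Q) = -27 + Q)
Y(L, A) = 210 + A (Y(L, A) = A + 210 = 210 + A)
-Y(v(n(6), -29), P(31, 24)) = -(210 + 31) = -1*241 = -241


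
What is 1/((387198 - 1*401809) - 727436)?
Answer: -1/742047 ≈ -1.3476e-6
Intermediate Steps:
1/((387198 - 1*401809) - 727436) = 1/((387198 - 401809) - 727436) = 1/(-14611 - 727436) = 1/(-742047) = -1/742047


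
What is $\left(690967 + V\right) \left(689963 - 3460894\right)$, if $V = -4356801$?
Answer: $10157773071454$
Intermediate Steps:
$\left(690967 + V\right) \left(689963 - 3460894\right) = \left(690967 - 4356801\right) \left(689963 - 3460894\right) = \left(-3665834\right) \left(-2770931\right) = 10157773071454$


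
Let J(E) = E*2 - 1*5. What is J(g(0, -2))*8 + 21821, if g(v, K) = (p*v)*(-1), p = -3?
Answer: 21781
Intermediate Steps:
g(v, K) = 3*v (g(v, K) = -3*v*(-1) = 3*v)
J(E) = -5 + 2*E (J(E) = 2*E - 5 = -5 + 2*E)
J(g(0, -2))*8 + 21821 = (-5 + 2*(3*0))*8 + 21821 = (-5 + 2*0)*8 + 21821 = (-5 + 0)*8 + 21821 = -5*8 + 21821 = -40 + 21821 = 21781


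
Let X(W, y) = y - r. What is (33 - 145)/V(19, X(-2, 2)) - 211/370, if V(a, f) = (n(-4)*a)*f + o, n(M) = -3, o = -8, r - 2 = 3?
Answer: -75833/60310 ≈ -1.2574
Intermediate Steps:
r = 5 (r = 2 + 3 = 5)
X(W, y) = -5 + y (X(W, y) = y - 1*5 = y - 5 = -5 + y)
V(a, f) = -8 - 3*a*f (V(a, f) = (-3*a)*f - 8 = -3*a*f - 8 = -8 - 3*a*f)
(33 - 145)/V(19, X(-2, 2)) - 211/370 = (33 - 145)/(-8 - 3*19*(-5 + 2)) - 211/370 = -112/(-8 - 3*19*(-3)) - 211*1/370 = -112/(-8 + 171) - 211/370 = -112/163 - 211/370 = -75833/60310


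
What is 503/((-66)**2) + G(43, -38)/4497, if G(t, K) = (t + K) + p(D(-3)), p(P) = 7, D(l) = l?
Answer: 771421/6529644 ≈ 0.11814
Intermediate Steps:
G(t, K) = 7 + K + t (G(t, K) = (t + K) + 7 = (K + t) + 7 = 7 + K + t)
503/((-66)**2) + G(43, -38)/4497 = 503/((-66)**2) + (7 - 38 + 43)/4497 = 503/4356 + 12*(1/4497) = 503*(1/4356) + 4/1499 = 503/4356 + 4/1499 = 771421/6529644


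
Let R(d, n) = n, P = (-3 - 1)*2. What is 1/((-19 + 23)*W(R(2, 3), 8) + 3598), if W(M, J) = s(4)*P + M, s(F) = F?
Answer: 1/3482 ≈ 0.00028719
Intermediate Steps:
P = -8 (P = -4*2 = -8)
W(M, J) = -32 + M (W(M, J) = 4*(-8) + M = -32 + M)
1/((-19 + 23)*W(R(2, 3), 8) + 3598) = 1/((-19 + 23)*(-32 + 3) + 3598) = 1/(4*(-29) + 3598) = 1/(-116 + 3598) = 1/3482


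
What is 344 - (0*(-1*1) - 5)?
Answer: 349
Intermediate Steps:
344 - (0*(-1*1) - 5) = 344 - (0*(-1) - 5) = 344 - (0 - 5) = 344 - 1*(-5) = 344 + 5 = 349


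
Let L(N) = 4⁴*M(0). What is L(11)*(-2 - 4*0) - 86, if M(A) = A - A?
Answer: -86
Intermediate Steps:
M(A) = 0
L(N) = 0 (L(N) = 4⁴*0 = 256*0 = 0)
L(11)*(-2 - 4*0) - 86 = 0*(-2 - 4*0) - 86 = 0*(-2 + 0) - 86 = 0*(-2) - 86 = 0 - 86 = -86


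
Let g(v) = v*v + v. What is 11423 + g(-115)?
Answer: 24533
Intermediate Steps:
g(v) = v + v**2 (g(v) = v**2 + v = v + v**2)
11423 + g(-115) = 11423 - 115*(1 - 115) = 11423 - 115*(-114) = 11423 + 13110 = 24533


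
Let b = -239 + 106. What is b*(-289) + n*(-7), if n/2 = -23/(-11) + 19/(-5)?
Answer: 2115351/55 ≈ 38461.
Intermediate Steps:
b = -133
n = -188/55 (n = 2*(-23/(-11) + 19/(-5)) = 2*(-23*(-1/11) + 19*(-⅕)) = 2*(23/11 - 19/5) = 2*(-94/55) = -188/55 ≈ -3.4182)
b*(-289) + n*(-7) = -133*(-289) - 188/55*(-7) = 38437 + 1316/55 = 2115351/55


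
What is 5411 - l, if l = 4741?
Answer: 670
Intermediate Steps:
5411 - l = 5411 - 1*4741 = 5411 - 4741 = 670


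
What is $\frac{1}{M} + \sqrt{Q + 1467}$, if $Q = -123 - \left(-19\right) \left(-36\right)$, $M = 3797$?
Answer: $\frac{1}{3797} + 2 \sqrt{165} \approx 25.691$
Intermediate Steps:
$Q = -807$ ($Q = -123 - 684 = -807$)
$\frac{1}{M} + \sqrt{Q + 1467} = \frac{1}{3797} + \sqrt{-807 + 1467} = \frac{1}{3797} + \sqrt{660} = \frac{1}{3797} + 2 \sqrt{165}$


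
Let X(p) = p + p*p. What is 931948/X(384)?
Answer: 232987/36960 ≈ 6.3038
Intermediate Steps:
X(p) = p + p**2
931948/X(384) = 931948/((384*(1 + 384))) = 931948/((384*385)) = 931948/147840 = 931948*(1/147840) = 232987/36960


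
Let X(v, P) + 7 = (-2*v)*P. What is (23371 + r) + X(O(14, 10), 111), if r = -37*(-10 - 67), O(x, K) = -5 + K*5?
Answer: 16223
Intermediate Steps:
O(x, K) = -5 + 5*K
X(v, P) = -7 - 2*P*v (X(v, P) = -7 + (-2*v)*P = -7 - 2*P*v)
r = 2849 (r = -37*(-77) = 2849)
(23371 + r) + X(O(14, 10), 111) = (23371 + 2849) + (-7 - 2*111*(-5 + 5*10)) = 26220 + (-7 - 2*111*(-5 + 50)) = 26220 + (-7 - 2*111*45) = 26220 + (-7 - 9990) = 26220 - 9997 = 16223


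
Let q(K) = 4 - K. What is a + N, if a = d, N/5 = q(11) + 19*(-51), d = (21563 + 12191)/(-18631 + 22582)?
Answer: -19247126/3951 ≈ -4871.5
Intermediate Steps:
d = 33754/3951 ≈ 8.5432
N = -4880 (N = 5*((4 - 1*11) + 19*(-51)) = 5*((4 - 11) - 969) = 5*(-7 - 969) = 5*(-976) = -4880)
a = 33754/3951 ≈ 8.5432
a + N = 33754/3951 - 4880 = -19247126/3951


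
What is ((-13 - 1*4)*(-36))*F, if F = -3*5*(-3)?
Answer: 27540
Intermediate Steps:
F = 45 (F = -15*(-3) = 45)
((-13 - 1*4)*(-36))*F = ((-13 - 1*4)*(-36))*45 = ((-13 - 4)*(-36))*45 = -17*(-36)*45 = 612*45 = 27540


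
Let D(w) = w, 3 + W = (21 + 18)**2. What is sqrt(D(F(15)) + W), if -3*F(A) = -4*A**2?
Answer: 3*sqrt(202) ≈ 42.638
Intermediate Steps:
F(A) = 4*A**2/3 (F(A) = -(-4)*A**2/3 = 4*A**2/3)
W = 1518 (W = -3 + (21 + 18)**2 = -3 + 39**2 = -3 + 1521 = 1518)
sqrt(D(F(15)) + W) = sqrt((4/3)*15**2 + 1518) = sqrt((4/3)*225 + 1518) = sqrt(300 + 1518) = sqrt(1818) = 3*sqrt(202)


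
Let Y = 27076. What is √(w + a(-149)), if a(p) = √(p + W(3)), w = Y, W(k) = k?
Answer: √(27076 + I*√146) ≈ 164.55 + 0.0367*I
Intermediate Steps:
w = 27076
a(p) = √(3 + p) (a(p) = √(p + 3) = √(3 + p))
√(w + a(-149)) = √(27076 + √(3 - 149)) = √(27076 + √(-146)) = √(27076 + I*√146)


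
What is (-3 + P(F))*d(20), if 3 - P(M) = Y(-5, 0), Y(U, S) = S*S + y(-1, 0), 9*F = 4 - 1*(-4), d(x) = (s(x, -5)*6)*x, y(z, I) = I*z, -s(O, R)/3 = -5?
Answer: 0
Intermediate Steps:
s(O, R) = 15 (s(O, R) = -3*(-5) = 15)
d(x) = 90*x (d(x) = (15*6)*x = 90*x)
F = 8/9 (F = (4 - 1*(-4))/9 = (4 + 4)/9 = (⅑)*8 = 8/9 ≈ 0.88889)
Y(U, S) = S² (Y(U, S) = S*S + 0*(-1) = S² + 0 = S²)
P(M) = 3 (P(M) = 3 - 1*0² = 3 - 1*0 = 3 + 0 = 3)
(-3 + P(F))*d(20) = (-3 + 3)*(90*20) = 0*1800 = 0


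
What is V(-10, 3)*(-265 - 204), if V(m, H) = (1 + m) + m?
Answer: 8911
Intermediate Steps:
V(m, H) = 1 + 2*m
V(-10, 3)*(-265 - 204) = (1 + 2*(-10))*(-265 - 204) = (1 - 20)*(-469) = -19*(-469) = 8911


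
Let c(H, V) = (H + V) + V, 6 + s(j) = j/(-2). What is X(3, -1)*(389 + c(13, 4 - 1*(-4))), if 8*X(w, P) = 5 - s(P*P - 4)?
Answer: 3971/8 ≈ 496.38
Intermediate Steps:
s(j) = -6 - j/2 (s(j) = -6 + j/(-2) = -6 + j*(-1/2) = -6 - j/2)
X(w, P) = 9/8 + P**2/16 (X(w, P) = (5 - (-6 - (P*P - 4)/2))/8 = (5 - (-6 - (P**2 - 4)/2))/8 = (5 - (-6 - (-4 + P**2)/2))/8 = (5 - (-6 + (2 - P**2/2)))/8 = (5 - (-4 - P**2/2))/8 = (5 + (4 + P**2/2))/8 = (9 + P**2/2)/8 = 9/8 + P**2/16)
c(H, V) = H + 2*V
X(3, -1)*(389 + c(13, 4 - 1*(-4))) = (9/8 + (1/16)*(-1)**2)*(389 + (13 + 2*(4 - 1*(-4)))) = (9/8 + (1/16)*1)*(389 + (13 + 2*(4 + 4))) = (9/8 + 1/16)*(389 + (13 + 2*8)) = 19*(389 + (13 + 16))/16 = 19*(389 + 29)/16 = (19/16)*418 = 3971/8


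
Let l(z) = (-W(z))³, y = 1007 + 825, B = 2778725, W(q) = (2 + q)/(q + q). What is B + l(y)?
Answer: 17085274343925587/6148602368 ≈ 2.7787e+6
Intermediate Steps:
W(q) = (2 + q)/(2*q) (W(q) = (2 + q)/((2*q)) = (2 + q)*(1/(2*q)) = (2 + q)/(2*q))
y = 1832
l(z) = -(2 + z)³/(8*z³) (l(z) = (-(2 + z)/(2*z))³ = -(2 + z)³/(8*z³))
B + l(y) = 2778725 - ⅛*(2 + 1832)³/1832³ = 2778725 - ⅛*1/6148602368*1834³ = 2778725 - ⅛*1/6148602368*6168761704 = 2778725 - 771095213/6148602368 = 17085274343925587/6148602368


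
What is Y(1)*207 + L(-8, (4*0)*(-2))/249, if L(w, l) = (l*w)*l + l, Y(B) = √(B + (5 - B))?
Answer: 207*√5 ≈ 462.87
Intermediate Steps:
Y(B) = √5
L(w, l) = l + w*l² (L(w, l) = w*l² + l = l + w*l²)
Y(1)*207 + L(-8, (4*0)*(-2))/249 = √5*207 + (((4*0)*(-2))*(1 + ((4*0)*(-2))*(-8)))/249 = 207*√5 + ((0*(-2))*(1 + (0*(-2))*(-8)))*(1/249) = 207*√5 + (0*(1 + 0*(-8)))*(1/249) = 207*√5 + (0*(1 + 0))*(1/249) = 207*√5 + (0*1)*(1/249) = 207*√5 + 0*(1/249) = 207*√5 + 0 = 207*√5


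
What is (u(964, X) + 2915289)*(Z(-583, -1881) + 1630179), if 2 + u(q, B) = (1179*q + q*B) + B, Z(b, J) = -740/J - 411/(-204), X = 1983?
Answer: 621936413285229731/63954 ≈ 9.7247e+12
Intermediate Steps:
Z(b, J) = 137/68 - 740/J (Z(b, J) = -740/J - 411*(-1/204) = -740/J + 137/68 = 137/68 - 740/J)
u(q, B) = -2 + B + 1179*q + B*q (u(q, B) = -2 + ((1179*q + q*B) + B) = -2 + ((1179*q + B*q) + B) = -2 + (B + 1179*q + B*q) = -2 + B + 1179*q + B*q)
(u(964, X) + 2915289)*(Z(-583, -1881) + 1630179) = ((-2 + 1983 + 1179*964 + 1983*964) + 2915289)*((137/68 - 740/(-1881)) + 1630179) = ((-2 + 1983 + 1136556 + 1911612) + 2915289)*((137/68 - 740*(-1/1881)) + 1630179) = (3050149 + 2915289)*((137/68 + 740/1881) + 1630179) = 5965438*(308017/127908 + 1630179) = 5965438*(208513243549/127908) = 621936413285229731/63954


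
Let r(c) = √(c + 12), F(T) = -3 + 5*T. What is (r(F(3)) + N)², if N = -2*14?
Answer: 808 - 112*√6 ≈ 533.66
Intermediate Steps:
N = -28
r(c) = √(12 + c)
(r(F(3)) + N)² = (√(12 + (-3 + 5*3)) - 28)² = (√(12 + (-3 + 15)) - 28)² = (√(12 + 12) - 28)² = (√24 - 28)² = (2*√6 - 28)² = (-28 + 2*√6)²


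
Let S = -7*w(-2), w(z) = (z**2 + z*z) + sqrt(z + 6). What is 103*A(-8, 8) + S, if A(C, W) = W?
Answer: 754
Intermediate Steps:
w(z) = sqrt(6 + z) + 2*z**2 (w(z) = (z**2 + z**2) + sqrt(6 + z) = 2*z**2 + sqrt(6 + z) = sqrt(6 + z) + 2*z**2)
S = -70 (S = -7*(sqrt(6 - 2) + 2*(-2)**2) = -7*(sqrt(4) + 2*4) = -7*(2 + 8) = -7*10 = -70)
103*A(-8, 8) + S = 103*8 - 70 = 824 - 70 = 754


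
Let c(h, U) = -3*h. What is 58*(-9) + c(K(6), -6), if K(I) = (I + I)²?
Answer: -954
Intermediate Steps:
K(I) = 4*I² (K(I) = (2*I)² = 4*I²)
58*(-9) + c(K(6), -6) = 58*(-9) - 12*6² = -522 - 12*36 = -522 - 3*144 = -522 - 432 = -954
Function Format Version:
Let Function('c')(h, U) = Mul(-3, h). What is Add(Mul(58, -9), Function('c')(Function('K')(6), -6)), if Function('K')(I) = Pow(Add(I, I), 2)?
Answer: -954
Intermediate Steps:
Function('K')(I) = Mul(4, Pow(I, 2)) (Function('K')(I) = Pow(Mul(2, I), 2) = Mul(4, Pow(I, 2)))
Add(Mul(58, -9), Function('c')(Function('K')(6), -6)) = Add(Mul(58, -9), Mul(-3, Mul(4, Pow(6, 2)))) = Add(-522, Mul(-3, Mul(4, 36))) = Add(-522, Mul(-3, 144)) = Add(-522, -432) = -954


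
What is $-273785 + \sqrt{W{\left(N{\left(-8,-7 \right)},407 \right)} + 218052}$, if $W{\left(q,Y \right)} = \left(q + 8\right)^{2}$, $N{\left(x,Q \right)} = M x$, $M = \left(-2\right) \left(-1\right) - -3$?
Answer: $-273785 + 2 \sqrt{54769} \approx -2.7332 \cdot 10^{5}$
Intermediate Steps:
$M = 5$ ($M = 2 + 3 = 5$)
$N{\left(x,Q \right)} = 5 x$
$W{\left(q,Y \right)} = \left(8 + q\right)^{2}$
$-273785 + \sqrt{W{\left(N{\left(-8,-7 \right)},407 \right)} + 218052} = -273785 + \sqrt{\left(8 + 5 \left(-8\right)\right)^{2} + 218052} = -273785 + \sqrt{\left(8 - 40\right)^{2} + 218052} = -273785 + \sqrt{\left(-32\right)^{2} + 218052} = -273785 + \sqrt{1024 + 218052} = -273785 + \sqrt{219076} = -273785 + 2 \sqrt{54769}$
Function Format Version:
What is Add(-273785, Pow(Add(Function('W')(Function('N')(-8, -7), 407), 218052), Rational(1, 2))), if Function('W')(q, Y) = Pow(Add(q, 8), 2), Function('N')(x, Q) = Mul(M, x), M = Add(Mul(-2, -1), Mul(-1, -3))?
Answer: Add(-273785, Mul(2, Pow(54769, Rational(1, 2)))) ≈ -2.7332e+5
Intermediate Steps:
M = 5 (M = Add(2, 3) = 5)
Function('N')(x, Q) = Mul(5, x)
Function('W')(q, Y) = Pow(Add(8, q), 2)
Add(-273785, Pow(Add(Function('W')(Function('N')(-8, -7), 407), 218052), Rational(1, 2))) = Add(-273785, Pow(Add(Pow(Add(8, Mul(5, -8)), 2), 218052), Rational(1, 2))) = Add(-273785, Pow(Add(Pow(Add(8, -40), 2), 218052), Rational(1, 2))) = Add(-273785, Pow(Add(Pow(-32, 2), 218052), Rational(1, 2))) = Add(-273785, Pow(Add(1024, 218052), Rational(1, 2))) = Add(-273785, Pow(219076, Rational(1, 2))) = Add(-273785, Mul(2, Pow(54769, Rational(1, 2))))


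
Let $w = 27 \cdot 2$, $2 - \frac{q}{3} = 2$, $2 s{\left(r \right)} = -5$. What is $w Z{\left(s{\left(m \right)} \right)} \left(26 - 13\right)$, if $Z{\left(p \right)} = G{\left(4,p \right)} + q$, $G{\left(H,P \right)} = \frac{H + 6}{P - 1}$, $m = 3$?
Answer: $- \frac{14040}{7} \approx -2005.7$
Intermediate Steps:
$s{\left(r \right)} = - \frac{5}{2}$ ($s{\left(r \right)} = \frac{1}{2} \left(-5\right) = - \frac{5}{2}$)
$G{\left(H,P \right)} = \frac{6 + H}{-1 + P}$
$q = 0$ ($q = 6 - 6 = 0$)
$w = 54$
$Z{\left(p \right)} = \frac{10}{-1 + p}$ ($Z{\left(p \right)} = \frac{6 + 4}{-1 + p} + 0 = \frac{1}{-1 + p} 10 + 0 = \frac{10}{-1 + p} + 0 = \frac{10}{-1 + p}$)
$w Z{\left(s{\left(m \right)} \right)} \left(26 - 13\right) = 54 \frac{10}{-1 - \frac{5}{2}} \left(26 - 13\right) = 54 \frac{10}{- \frac{7}{2}} \cdot 13 = 54 \cdot 10 \left(- \frac{2}{7}\right) 13 = 54 \left(- \frac{20}{7}\right) 13 = \left(- \frac{1080}{7}\right) 13 = - \frac{14040}{7}$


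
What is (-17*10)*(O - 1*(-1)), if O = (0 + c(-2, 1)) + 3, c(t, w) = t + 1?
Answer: -510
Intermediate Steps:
c(t, w) = 1 + t
O = 2 (O = (0 + (1 - 2)) + 3 = (0 - 1) + 3 = -1 + 3 = 2)
(-17*10)*(O - 1*(-1)) = (-17*10)*(2 - 1*(-1)) = -170*(2 + 1) = -170*3 = -510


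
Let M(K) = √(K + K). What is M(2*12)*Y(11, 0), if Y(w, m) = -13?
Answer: -52*√3 ≈ -90.067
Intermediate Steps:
M(K) = √2*√K (M(K) = √(2*K) = √2*√K)
M(2*12)*Y(11, 0) = (√2*√(2*12))*(-13) = (√2*√24)*(-13) = (√2*(2*√6))*(-13) = (4*√3)*(-13) = -52*√3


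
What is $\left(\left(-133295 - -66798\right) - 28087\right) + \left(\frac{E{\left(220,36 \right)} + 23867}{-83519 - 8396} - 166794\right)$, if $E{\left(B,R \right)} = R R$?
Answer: $- \frac{24024584033}{91915} \approx -2.6138 \cdot 10^{5}$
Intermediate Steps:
$E{\left(B,R \right)} = R^{2}$
$\left(\left(-133295 - -66798\right) - 28087\right) + \left(\frac{E{\left(220,36 \right)} + 23867}{-83519 - 8396} - 166794\right) = \left(\left(-133295 - -66798\right) - 28087\right) - \left(166794 - \frac{36^{2} + 23867}{-83519 - 8396}\right) = \left(\left(-133295 + 66798\right) - 28087\right) - \left(166794 - \frac{1296 + 23867}{-91915}\right) = \left(-66497 - 28087\right) + \left(25163 \left(- \frac{1}{91915}\right) - 166794\right) = -94584 - \frac{15330895673}{91915} = - \frac{24024584033}{91915}$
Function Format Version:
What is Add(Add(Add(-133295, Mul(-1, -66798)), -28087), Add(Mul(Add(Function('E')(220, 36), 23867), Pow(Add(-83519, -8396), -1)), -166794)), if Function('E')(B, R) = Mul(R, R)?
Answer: Rational(-24024584033, 91915) ≈ -2.6138e+5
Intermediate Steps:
Function('E')(B, R) = Pow(R, 2)
Add(Add(Add(-133295, Mul(-1, -66798)), -28087), Add(Mul(Add(Function('E')(220, 36), 23867), Pow(Add(-83519, -8396), -1)), -166794)) = Add(Add(Add(-133295, Mul(-1, -66798)), -28087), Add(Mul(Add(Pow(36, 2), 23867), Pow(Add(-83519, -8396), -1)), -166794)) = Add(Add(Add(-133295, 66798), -28087), Add(Mul(Add(1296, 23867), Pow(-91915, -1)), -166794)) = Add(Add(-66497, -28087), Add(Mul(25163, Rational(-1, 91915)), -166794)) = Add(-94584, Add(Rational(-25163, 91915), -166794)) = Add(-94584, Rational(-15330895673, 91915)) = Rational(-24024584033, 91915)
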